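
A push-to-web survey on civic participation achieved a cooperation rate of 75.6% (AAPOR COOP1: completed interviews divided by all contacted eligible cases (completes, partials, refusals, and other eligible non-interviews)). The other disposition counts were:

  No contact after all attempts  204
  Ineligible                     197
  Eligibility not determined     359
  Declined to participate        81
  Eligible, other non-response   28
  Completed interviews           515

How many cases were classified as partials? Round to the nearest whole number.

57

COOP1 = 515 / D = 0.756
D = 515 / 0.756 = 681.2
Remaining denominator categories sum to 624
partials = 681.2 − 624 ≈ 57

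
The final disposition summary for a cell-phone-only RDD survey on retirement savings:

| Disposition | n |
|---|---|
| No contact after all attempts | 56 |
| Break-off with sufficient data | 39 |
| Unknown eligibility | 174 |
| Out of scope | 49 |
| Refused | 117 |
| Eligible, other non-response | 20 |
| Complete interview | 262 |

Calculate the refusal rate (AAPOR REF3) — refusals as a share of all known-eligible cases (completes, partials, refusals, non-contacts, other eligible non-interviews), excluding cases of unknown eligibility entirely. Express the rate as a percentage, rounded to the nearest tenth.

23.7%

Top = 117
Base = 262 + 39 + 117 + 56 + 20 = 494
REF3 = 117 / 494 = 0.2368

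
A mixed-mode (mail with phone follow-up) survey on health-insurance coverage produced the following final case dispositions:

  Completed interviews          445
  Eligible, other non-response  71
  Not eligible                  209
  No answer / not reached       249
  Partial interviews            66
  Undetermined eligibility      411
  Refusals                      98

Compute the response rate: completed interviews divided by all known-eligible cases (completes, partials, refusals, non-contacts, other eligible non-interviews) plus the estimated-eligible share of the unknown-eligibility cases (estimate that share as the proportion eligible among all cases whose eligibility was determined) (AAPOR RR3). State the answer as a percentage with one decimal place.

Numerator → 445
Determined eligible → 445 + 66 + 98 + 249 + 71 = 929
e = 929 / (929 + 209) = 929 / 1138 = 0.8163
Eligible share of unknowns → 0.8163 × 411 = 335.50
Base → 929 + 335.50 = 1264.50
RR3 = 445 / 1264.50 = 0.3519

35.2%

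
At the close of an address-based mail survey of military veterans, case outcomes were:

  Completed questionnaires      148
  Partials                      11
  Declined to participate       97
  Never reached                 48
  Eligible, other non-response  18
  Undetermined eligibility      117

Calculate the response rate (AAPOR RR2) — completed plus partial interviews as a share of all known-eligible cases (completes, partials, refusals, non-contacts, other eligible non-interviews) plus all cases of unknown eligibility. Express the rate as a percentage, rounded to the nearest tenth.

36.2%

Numerator: 148 + 11 = 159
Denom: 148 + 11 + 97 + 48 + 18 + 117 = 439
RR2 = 159 / 439 = 0.3622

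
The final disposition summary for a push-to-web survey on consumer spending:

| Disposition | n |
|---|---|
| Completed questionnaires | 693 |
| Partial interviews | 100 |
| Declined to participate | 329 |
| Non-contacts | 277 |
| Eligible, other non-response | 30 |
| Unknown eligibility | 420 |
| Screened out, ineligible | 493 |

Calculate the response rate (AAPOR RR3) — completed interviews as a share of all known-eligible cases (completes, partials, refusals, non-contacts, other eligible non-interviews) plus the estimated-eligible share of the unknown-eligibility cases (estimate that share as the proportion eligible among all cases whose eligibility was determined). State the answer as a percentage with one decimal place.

39.8%

Num = 693
Determined eligible = 693 + 100 + 329 + 277 + 30 = 1429
e = 1429 / (1429 + 493) = 1429 / 1922 = 0.7435
Eligible share of unknowns = 0.7435 × 420 = 312.27
Denom = 1429 + 312.27 = 1741.27
RR3 = 693 / 1741.27 = 0.3980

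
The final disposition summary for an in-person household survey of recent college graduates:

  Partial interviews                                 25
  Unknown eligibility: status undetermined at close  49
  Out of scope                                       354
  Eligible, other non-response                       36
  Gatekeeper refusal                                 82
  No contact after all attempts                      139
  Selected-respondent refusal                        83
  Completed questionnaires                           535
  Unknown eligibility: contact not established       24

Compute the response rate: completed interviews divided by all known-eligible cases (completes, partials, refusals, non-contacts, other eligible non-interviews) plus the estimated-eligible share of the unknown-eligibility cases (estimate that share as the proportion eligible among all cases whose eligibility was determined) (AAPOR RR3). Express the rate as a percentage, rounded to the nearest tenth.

56.2%

Refused = 82 + 83 = 165
Unknown if eligible = 24 + 49 = 73
Num → 535
Known eligible → 535 + 25 + 165 + 139 + 36 = 900
e = 900 / (900 + 354) = 900 / 1254 = 0.7177
e × U → 0.7177 × 73 = 52.39
Denom → 900 + 52.39 = 952.39
RR3 = 535 / 952.39 = 0.5617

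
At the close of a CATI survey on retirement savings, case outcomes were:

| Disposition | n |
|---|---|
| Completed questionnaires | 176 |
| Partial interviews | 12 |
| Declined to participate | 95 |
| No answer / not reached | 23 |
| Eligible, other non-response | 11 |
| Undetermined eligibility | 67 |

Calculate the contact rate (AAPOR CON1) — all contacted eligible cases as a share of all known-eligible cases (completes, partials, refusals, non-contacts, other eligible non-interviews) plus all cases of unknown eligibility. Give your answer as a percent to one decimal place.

76.6%

Num → 176 + 12 + 95 + 11 = 294
Denom → 176 + 12 + 95 + 23 + 11 + 67 = 384
CON1 = 294 / 384 = 0.7656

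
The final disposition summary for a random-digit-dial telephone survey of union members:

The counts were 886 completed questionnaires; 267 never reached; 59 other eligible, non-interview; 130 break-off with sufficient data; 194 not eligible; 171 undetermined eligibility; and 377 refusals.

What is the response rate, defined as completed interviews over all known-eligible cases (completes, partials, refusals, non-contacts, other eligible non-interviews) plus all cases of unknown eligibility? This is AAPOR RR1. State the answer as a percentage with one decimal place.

46.9%

Numerator → 886
Denom → 886 + 130 + 377 + 267 + 59 + 171 = 1890
RR1 = 886 / 1890 = 0.4688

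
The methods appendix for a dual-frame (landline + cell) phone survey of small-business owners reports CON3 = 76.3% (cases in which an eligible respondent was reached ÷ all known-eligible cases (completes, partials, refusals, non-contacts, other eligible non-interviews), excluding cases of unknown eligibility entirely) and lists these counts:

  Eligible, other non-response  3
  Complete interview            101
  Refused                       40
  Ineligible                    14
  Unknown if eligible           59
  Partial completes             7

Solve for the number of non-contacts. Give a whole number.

47

Num: 101 + 7 + 40 + 3 = 151
CON3 = 151 / D = 0.763
D = 151 / 0.763 = 197.9
Remaining denominator categories sum to 151
non-contacts = 197.9 − 151 ≈ 47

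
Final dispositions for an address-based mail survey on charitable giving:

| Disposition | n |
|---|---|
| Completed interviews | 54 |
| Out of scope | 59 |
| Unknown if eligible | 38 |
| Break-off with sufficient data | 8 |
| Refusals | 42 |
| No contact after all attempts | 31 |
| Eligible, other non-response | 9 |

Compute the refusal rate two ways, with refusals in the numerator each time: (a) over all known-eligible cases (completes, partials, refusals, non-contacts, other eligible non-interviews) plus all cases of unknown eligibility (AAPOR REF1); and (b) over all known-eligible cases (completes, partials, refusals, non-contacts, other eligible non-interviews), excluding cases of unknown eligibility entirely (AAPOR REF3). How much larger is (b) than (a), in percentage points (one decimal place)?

Num: 42
Denominator: 54 + 8 + 42 + 31 + 9 + 38 = 182
REF1 = 42 / 182 = 0.2308
Denominator: 54 + 8 + 42 + 31 + 9 = 144
REF3 = 42 / 144 = 0.2917
Difference = 29.17 − 23.08 = 6.09 percentage points

6.1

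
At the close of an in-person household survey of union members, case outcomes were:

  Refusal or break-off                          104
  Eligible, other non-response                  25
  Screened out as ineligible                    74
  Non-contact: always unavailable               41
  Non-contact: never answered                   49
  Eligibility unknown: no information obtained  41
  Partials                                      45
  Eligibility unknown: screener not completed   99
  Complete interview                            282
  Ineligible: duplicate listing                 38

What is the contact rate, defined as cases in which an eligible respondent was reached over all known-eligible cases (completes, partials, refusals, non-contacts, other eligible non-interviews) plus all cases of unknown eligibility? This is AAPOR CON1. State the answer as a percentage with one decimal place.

No contact after all attempts = 49 + 41 = 90
Unknown if eligible = 99 + 41 = 140
Screened out, ineligible = 74 + 38 = 112
Numerator: 282 + 45 + 104 + 25 = 456
Denom: 282 + 45 + 104 + 90 + 25 + 140 = 686
CON1 = 456 / 686 = 0.6647

66.5%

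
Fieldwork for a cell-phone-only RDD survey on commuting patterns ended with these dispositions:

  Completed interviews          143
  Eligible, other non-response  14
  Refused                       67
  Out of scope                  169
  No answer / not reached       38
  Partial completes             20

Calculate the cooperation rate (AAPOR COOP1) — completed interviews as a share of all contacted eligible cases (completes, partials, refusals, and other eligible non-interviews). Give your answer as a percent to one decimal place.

58.6%

Numerator: 143
Denominator: 143 + 20 + 67 + 14 = 244
COOP1 = 143 / 244 = 0.5861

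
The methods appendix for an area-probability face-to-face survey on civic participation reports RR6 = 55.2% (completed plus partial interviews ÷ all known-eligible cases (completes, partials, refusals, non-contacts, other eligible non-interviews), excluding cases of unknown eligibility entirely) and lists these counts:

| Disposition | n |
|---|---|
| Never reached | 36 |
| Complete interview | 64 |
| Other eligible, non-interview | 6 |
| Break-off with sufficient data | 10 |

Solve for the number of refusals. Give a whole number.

Numerator → 64 + 10 = 74
RR6 = 74 / D = 0.552
D = 74 / 0.552 = 134.1
Other denominator terms total 116
refusals = 134.1 − 116 ≈ 18

18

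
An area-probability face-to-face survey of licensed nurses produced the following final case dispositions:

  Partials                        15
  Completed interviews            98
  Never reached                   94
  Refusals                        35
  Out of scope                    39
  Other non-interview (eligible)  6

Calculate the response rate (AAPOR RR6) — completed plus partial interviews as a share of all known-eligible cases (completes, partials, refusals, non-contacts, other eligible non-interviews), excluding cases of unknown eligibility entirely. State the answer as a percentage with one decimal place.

Numerator: 98 + 15 = 113
Base: 98 + 15 + 35 + 94 + 6 = 248
RR6 = 113 / 248 = 0.4556

45.6%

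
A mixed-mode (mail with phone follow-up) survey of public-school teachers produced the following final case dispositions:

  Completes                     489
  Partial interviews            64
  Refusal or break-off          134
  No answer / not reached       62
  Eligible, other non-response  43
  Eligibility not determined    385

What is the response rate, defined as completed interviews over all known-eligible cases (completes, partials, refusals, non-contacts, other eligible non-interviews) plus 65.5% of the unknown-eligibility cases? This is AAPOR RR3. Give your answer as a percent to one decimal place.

Top: 489
Known eligible: 489 + 64 + 134 + 62 + 43 = 792
Eligible share of unknowns: 0.6550 × 385 = 252.18
Denom: 792 + 252.18 = 1044.18
RR3 = 489 / 1044.18 = 0.4683

46.8%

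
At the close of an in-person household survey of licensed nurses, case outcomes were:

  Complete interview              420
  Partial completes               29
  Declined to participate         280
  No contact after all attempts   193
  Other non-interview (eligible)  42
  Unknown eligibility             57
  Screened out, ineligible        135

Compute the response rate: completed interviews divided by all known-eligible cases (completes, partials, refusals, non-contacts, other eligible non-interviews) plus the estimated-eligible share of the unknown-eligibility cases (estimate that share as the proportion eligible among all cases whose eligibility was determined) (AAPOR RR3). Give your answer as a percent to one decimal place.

Top → 420
Determined eligible → 420 + 29 + 280 + 193 + 42 = 964
e = 964 / (964 + 135) = 964 / 1099 = 0.8772
Estimated eligible among unknowns → 0.8772 × 57 = 50.00
Base → 964 + 50.00 = 1014.00
RR3 = 420 / 1014.00 = 0.4142

41.4%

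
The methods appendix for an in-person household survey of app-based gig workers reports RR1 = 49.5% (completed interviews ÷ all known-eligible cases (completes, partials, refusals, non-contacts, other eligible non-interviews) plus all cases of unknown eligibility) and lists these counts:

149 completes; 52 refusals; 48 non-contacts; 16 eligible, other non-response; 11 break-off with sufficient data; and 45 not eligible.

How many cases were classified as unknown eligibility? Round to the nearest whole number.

25

RR1 = 149 / D = 0.495
D = 149 / 0.495 = 301.0
Remaining denominator categories sum to 276
unknown eligibility = 301.0 − 276 ≈ 25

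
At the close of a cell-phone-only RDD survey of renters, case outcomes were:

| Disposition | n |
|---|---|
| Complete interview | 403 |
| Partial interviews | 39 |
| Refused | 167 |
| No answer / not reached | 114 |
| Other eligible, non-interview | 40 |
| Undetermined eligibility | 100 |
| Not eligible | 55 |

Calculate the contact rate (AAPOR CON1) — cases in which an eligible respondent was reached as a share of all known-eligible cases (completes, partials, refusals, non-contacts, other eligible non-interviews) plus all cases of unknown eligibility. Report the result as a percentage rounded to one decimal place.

Numerator → 403 + 39 + 167 + 40 = 649
Base → 403 + 39 + 167 + 114 + 40 + 100 = 863
CON1 = 649 / 863 = 0.7520

75.2%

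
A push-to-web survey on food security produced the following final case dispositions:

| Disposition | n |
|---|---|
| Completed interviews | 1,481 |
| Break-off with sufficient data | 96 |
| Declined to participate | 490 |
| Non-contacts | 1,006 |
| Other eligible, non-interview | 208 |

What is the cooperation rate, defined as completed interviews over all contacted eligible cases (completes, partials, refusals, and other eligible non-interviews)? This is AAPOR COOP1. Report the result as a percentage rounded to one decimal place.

65.1%

Num → 1481
Denom → 1481 + 96 + 490 + 208 = 2275
COOP1 = 1481 / 2275 = 0.6510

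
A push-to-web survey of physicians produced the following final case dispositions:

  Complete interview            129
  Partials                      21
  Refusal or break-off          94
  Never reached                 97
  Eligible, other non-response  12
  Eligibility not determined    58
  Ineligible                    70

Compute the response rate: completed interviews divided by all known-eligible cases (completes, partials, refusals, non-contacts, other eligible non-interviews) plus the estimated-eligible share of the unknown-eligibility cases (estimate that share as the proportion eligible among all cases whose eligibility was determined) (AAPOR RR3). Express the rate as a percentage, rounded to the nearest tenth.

32.1%

Num → 129
Known eligible → 129 + 21 + 94 + 97 + 12 = 353
e = 353 / (353 + 70) = 353 / 423 = 0.8345
Estimated eligible among unknowns → 0.8345 × 58 = 48.40
Denom → 353 + 48.40 = 401.40
RR3 = 129 / 401.40 = 0.3214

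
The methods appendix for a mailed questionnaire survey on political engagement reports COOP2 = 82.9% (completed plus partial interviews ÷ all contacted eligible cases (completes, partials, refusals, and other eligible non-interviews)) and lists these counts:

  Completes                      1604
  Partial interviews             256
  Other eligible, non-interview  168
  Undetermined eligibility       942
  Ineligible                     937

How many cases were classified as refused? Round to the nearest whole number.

216

Numerator → 1604 + 256 = 1860
COOP2 = 1860 / D = 0.829
D = 1860 / 0.829 = 2243.7
Other denominator terms total 2028
refused = 2243.7 − 2028 ≈ 216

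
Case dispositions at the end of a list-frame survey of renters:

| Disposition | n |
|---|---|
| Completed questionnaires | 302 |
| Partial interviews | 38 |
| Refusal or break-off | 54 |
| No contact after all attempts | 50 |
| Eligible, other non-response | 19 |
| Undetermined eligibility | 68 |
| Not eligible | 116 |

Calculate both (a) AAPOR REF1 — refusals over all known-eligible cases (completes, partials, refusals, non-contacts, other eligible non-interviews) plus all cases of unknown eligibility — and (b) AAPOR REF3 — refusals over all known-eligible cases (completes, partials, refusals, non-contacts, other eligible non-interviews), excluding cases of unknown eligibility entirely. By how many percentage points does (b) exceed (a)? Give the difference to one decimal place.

1.5

Numerator: 54
Base: 302 + 38 + 54 + 50 + 19 + 68 = 531
REF1 = 54 / 531 = 0.1017
Base: 302 + 38 + 54 + 50 + 19 = 463
REF3 = 54 / 463 = 0.1166
Difference = 11.66 − 10.17 = 1.49 percentage points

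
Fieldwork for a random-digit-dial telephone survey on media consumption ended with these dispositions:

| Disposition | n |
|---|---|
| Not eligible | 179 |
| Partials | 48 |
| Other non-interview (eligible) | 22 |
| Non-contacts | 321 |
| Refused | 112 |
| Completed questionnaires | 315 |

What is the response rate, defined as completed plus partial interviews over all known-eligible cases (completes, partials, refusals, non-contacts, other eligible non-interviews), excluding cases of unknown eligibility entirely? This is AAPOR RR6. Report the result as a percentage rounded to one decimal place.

Numerator → 315 + 48 = 363
Denominator → 315 + 48 + 112 + 321 + 22 = 818
RR6 = 363 / 818 = 0.4438

44.4%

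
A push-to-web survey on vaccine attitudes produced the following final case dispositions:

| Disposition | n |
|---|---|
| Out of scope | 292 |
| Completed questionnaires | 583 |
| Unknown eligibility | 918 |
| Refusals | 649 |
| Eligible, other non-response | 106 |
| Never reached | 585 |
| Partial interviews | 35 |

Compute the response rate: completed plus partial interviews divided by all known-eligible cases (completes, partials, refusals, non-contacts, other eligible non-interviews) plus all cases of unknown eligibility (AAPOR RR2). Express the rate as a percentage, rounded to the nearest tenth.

21.5%

Num → 583 + 35 = 618
Denom → 583 + 35 + 649 + 585 + 106 + 918 = 2876
RR2 = 618 / 2876 = 0.2149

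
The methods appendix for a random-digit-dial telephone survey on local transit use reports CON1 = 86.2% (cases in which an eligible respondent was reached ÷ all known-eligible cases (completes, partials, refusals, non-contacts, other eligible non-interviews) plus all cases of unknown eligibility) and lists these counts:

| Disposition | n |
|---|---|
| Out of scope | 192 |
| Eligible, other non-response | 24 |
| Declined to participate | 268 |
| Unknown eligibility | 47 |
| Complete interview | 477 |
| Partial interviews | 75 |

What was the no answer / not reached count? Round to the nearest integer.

Numerator = 477 + 75 + 268 + 24 = 844
CON1 = 844 / D = 0.862
D = 844 / 0.862 = 979.1
Rest of base = 891
no answer / not reached = 979.1 − 891 ≈ 88

88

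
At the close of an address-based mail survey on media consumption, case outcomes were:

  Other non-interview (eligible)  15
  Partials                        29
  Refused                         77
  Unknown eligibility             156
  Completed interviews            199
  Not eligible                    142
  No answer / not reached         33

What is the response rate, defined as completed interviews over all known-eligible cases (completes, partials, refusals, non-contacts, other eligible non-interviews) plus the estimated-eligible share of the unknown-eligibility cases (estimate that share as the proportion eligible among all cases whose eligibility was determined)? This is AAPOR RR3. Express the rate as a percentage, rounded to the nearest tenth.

42.9%

Top → 199
Known eligible → 199 + 29 + 77 + 33 + 15 = 353
e = 353 / (353 + 142) = 353 / 495 = 0.7131
Eligible share of unknowns → 0.7131 × 156 = 111.24
Denominator → 353 + 111.24 = 464.24
RR3 = 199 / 464.24 = 0.4287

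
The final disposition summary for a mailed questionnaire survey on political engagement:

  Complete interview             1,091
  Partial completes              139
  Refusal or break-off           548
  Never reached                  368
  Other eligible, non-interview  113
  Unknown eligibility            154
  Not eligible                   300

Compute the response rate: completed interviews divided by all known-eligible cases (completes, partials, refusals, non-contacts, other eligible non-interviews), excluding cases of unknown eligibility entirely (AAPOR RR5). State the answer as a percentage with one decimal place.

Numerator → 1091
Denominator → 1091 + 139 + 548 + 368 + 113 = 2259
RR5 = 1091 / 2259 = 0.4830

48.3%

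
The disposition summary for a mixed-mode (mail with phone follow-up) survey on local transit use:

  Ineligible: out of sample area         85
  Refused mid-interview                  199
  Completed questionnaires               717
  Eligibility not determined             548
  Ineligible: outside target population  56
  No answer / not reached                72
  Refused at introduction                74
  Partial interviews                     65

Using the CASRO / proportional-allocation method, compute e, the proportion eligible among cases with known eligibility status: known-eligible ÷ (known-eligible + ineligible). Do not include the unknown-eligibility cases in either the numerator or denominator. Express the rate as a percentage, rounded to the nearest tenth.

88.9%

Refused = 74 + 199 = 273
Not eligible = 56 + 85 = 141
Determined eligible: 717 + 65 + 273 + 72 = 1127
e = 1127 / (1127 + 141) = 1127 / 1268 = 0.8888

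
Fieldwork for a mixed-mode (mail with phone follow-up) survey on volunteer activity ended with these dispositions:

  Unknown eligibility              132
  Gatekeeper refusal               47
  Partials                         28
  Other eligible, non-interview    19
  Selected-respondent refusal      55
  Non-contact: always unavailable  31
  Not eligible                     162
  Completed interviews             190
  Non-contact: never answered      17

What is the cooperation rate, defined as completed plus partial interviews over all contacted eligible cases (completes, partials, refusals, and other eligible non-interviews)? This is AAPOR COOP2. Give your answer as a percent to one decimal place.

64.3%

Refusal or break-off = 47 + 55 = 102
No answer / not reached = 17 + 31 = 48
Num → 190 + 28 = 218
Base → 190 + 28 + 102 + 19 = 339
COOP2 = 218 / 339 = 0.6431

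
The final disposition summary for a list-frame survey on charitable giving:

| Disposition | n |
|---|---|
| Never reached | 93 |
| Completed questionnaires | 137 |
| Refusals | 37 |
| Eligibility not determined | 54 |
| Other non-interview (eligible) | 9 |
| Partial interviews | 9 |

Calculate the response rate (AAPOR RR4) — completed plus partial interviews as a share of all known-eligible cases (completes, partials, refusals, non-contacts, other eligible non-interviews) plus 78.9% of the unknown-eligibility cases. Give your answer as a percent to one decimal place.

44.6%

Top: 137 + 9 = 146
Determined eligible: 137 + 9 + 37 + 93 + 9 = 285
e × U: 0.7890 × 54 = 42.61
Denominator: 285 + 42.61 = 327.61
RR4 = 146 / 327.61 = 0.4457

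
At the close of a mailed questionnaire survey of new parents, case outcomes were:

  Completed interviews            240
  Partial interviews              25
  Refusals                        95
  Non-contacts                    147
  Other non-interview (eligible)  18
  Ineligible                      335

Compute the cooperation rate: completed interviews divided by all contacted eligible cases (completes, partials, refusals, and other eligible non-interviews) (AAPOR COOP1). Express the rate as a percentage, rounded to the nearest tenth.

Numerator = 240
Denom = 240 + 25 + 95 + 18 = 378
COOP1 = 240 / 378 = 0.6349

63.5%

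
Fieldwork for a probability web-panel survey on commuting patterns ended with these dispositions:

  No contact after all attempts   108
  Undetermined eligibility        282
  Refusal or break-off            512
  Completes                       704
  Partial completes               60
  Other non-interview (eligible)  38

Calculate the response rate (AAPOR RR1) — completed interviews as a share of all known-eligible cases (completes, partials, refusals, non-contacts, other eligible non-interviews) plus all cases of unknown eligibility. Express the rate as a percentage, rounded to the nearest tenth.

Numerator: 704
Denom: 704 + 60 + 512 + 108 + 38 + 282 = 1704
RR1 = 704 / 1704 = 0.4131

41.3%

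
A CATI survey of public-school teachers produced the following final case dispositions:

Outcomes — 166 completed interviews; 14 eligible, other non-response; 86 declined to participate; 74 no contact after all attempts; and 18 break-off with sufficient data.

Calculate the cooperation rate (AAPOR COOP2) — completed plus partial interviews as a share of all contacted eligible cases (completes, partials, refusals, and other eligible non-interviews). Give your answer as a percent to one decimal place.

64.8%

Num = 166 + 18 = 184
Denom = 166 + 18 + 86 + 14 = 284
COOP2 = 184 / 284 = 0.6479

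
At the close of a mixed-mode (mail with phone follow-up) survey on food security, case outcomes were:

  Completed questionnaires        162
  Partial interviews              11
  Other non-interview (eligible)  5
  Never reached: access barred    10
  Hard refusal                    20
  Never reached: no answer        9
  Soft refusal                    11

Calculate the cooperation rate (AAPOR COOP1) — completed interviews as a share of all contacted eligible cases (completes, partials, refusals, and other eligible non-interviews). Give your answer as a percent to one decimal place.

77.5%

Declined to participate = 20 + 11 = 31
Never reached = 9 + 10 = 19
Num = 162
Denominator = 162 + 11 + 31 + 5 = 209
COOP1 = 162 / 209 = 0.7751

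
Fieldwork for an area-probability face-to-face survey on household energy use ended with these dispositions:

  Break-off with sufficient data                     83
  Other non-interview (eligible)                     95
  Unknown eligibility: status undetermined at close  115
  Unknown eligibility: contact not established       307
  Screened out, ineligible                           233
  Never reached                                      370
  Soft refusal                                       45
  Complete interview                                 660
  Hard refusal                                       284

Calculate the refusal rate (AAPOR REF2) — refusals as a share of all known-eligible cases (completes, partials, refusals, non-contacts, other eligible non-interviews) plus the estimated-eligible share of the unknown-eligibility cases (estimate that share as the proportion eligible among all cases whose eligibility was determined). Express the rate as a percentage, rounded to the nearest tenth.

Refused = 284 + 45 = 329
Eligibility not determined = 307 + 115 = 422
Num: 329
Determined eligible: 660 + 83 + 329 + 370 + 95 = 1537
e = 1537 / (1537 + 233) = 1537 / 1770 = 0.8684
Eligible share of unknowns: 0.8684 × 422 = 366.46
Denom: 1537 + 366.46 = 1903.46
REF2 = 329 / 1903.46 = 0.1728

17.3%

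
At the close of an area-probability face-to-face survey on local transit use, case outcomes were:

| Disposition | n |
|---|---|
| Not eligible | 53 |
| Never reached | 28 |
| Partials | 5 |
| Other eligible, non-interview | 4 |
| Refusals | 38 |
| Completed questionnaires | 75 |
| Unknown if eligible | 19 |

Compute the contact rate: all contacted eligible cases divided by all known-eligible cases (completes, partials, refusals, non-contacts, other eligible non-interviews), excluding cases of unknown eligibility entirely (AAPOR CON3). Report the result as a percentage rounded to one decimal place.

81.3%

Numerator = 75 + 5 + 38 + 4 = 122
Denom = 75 + 5 + 38 + 28 + 4 = 150
CON3 = 122 / 150 = 0.8133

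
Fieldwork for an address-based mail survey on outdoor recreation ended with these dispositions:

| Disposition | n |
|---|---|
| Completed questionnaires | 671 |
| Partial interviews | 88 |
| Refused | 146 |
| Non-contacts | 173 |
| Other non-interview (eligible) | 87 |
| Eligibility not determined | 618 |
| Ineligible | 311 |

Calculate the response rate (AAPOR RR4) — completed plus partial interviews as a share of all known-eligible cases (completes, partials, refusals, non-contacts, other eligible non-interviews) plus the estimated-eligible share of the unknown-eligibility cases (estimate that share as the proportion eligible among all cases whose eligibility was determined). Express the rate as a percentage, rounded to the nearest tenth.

45.9%

Numerator → 671 + 88 = 759
Determined eligible → 671 + 88 + 146 + 173 + 87 = 1165
e = 1165 / (1165 + 311) = 1165 / 1476 = 0.7893
e × U → 0.7893 × 618 = 487.79
Base → 1165 + 487.79 = 1652.79
RR4 = 759 / 1652.79 = 0.4592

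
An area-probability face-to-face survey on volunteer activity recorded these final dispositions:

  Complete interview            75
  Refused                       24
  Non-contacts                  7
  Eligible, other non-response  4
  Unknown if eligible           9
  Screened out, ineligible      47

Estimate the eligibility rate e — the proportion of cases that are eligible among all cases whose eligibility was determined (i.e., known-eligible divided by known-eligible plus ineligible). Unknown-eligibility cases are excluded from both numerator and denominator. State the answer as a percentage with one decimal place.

70.1%

Determined eligible → 75 + 24 + 7 + 4 = 110
e = 110 / (110 + 47) = 110 / 157 = 0.7006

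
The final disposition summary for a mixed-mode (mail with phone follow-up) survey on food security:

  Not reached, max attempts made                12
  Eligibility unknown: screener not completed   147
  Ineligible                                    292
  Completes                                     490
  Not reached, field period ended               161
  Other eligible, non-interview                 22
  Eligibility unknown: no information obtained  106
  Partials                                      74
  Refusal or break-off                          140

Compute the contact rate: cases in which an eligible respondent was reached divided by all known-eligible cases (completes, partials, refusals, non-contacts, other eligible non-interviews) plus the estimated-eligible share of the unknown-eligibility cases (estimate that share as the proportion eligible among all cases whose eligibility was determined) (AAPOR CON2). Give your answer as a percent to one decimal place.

66.6%

Never reached = 161 + 12 = 173
Unknown eligibility = 147 + 106 = 253
Num = 490 + 74 + 140 + 22 = 726
Eligible (known) = 490 + 74 + 140 + 173 + 22 = 899
e = 899 / (899 + 292) = 899 / 1191 = 0.7548
e × U = 0.7548 × 253 = 190.96
Denominator = 899 + 190.96 = 1089.96
CON2 = 726 / 1089.96 = 0.6661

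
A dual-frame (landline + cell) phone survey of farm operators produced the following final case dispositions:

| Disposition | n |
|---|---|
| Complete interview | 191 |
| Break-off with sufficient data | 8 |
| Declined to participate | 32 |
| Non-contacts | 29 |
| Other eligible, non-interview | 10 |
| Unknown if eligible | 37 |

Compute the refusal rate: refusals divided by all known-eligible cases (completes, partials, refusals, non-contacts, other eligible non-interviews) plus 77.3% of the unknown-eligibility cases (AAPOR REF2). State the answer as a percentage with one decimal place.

Num → 32
Known eligible → 191 + 8 + 32 + 29 + 10 = 270
e × U → 0.7730 × 37 = 28.60
Base → 270 + 28.60 = 298.60
REF2 = 32 / 298.60 = 0.1072

10.7%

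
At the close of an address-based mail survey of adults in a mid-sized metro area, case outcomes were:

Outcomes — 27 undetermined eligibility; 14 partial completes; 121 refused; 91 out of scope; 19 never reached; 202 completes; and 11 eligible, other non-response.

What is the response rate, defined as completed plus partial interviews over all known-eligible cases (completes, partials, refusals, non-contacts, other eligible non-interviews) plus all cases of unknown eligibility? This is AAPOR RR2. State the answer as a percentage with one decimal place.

Numerator = 202 + 14 = 216
Denominator = 202 + 14 + 121 + 19 + 11 + 27 = 394
RR2 = 216 / 394 = 0.5482

54.8%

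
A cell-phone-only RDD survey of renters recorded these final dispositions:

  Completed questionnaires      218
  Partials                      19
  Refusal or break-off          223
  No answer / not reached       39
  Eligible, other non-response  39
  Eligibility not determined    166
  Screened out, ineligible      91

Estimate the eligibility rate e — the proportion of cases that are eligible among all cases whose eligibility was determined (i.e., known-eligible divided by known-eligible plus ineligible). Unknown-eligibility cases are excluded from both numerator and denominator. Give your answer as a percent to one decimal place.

Eligible (known) = 218 + 19 + 223 + 39 + 39 = 538
e = 538 / (538 + 91) = 538 / 629 = 0.8553

85.5%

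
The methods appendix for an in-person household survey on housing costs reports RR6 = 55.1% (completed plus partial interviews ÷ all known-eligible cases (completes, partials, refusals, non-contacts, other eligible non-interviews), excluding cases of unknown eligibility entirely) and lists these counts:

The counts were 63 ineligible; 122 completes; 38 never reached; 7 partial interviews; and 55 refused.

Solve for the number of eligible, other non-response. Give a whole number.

Num = 122 + 7 = 129
RR6 = 129 / D = 0.551
D = 129 / 0.551 = 234.1
Other denominator terms total 222
eligible, other non-response = 234.1 − 222 ≈ 12

12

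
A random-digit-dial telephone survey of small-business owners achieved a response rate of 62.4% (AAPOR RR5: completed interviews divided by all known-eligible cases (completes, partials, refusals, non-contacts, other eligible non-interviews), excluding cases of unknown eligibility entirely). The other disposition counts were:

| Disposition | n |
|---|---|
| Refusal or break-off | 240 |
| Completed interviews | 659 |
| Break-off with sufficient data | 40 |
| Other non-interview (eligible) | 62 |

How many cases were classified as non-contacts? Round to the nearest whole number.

RR5 = 659 / D = 0.624
D = 659 / 0.624 = 1056.1
Rest of base = 1001
non-contacts = 1056.1 − 1001 ≈ 55

55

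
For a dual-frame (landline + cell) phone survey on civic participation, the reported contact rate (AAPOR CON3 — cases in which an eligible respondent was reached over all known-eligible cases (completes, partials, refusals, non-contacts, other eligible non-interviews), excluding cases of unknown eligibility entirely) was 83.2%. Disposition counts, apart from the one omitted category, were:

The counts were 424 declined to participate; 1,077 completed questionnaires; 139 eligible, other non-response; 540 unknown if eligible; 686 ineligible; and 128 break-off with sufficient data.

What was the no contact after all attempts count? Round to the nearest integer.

Num → 1077 + 128 + 424 + 139 = 1768
CON3 = 1768 / D = 0.832
D = 1768 / 0.832 = 2125.0
Remaining denominator categories sum to 1768
no contact after all attempts = 2125.0 − 1768 ≈ 357

357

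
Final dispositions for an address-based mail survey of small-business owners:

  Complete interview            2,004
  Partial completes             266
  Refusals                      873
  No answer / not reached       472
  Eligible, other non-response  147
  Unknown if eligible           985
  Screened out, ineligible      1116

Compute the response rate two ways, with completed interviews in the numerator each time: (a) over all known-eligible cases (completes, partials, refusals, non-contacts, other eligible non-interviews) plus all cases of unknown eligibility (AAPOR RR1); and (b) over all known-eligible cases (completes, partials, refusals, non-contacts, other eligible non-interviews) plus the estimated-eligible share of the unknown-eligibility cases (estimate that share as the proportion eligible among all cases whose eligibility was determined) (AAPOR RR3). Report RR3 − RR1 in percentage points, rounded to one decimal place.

Top → 2004
Denom → 2004 + 266 + 873 + 472 + 147 + 985 = 4747
RR1 = 2004 / 4747 = 0.4222
Determined eligible → 2004 + 266 + 873 + 472 + 147 = 3762
e = 3762 / (3762 + 1116) = 3762 / 4878 = 0.7712
Estimated eligible among unknowns → 0.7712 × 985 = 759.63
Denom → 3762 + 759.63 = 4521.63
RR3 = 2004 / 4521.63 = 0.4432
Difference = 44.32 − 42.22 = 2.10 percentage points

2.1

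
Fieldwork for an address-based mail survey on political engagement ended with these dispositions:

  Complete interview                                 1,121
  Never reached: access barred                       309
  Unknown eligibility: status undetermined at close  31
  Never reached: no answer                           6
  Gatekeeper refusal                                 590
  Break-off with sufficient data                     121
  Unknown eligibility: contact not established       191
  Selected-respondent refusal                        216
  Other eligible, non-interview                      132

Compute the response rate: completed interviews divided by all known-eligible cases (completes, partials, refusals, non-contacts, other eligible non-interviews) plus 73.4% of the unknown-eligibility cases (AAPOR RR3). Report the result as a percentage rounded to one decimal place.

42.2%

Refusal or break-off = 590 + 216 = 806
Non-contacts = 6 + 309 = 315
Unknown eligibility = 191 + 31 = 222
Numerator → 1121
Known eligible → 1121 + 121 + 806 + 315 + 132 = 2495
e × U → 0.7340 × 222 = 162.95
Denom → 2495 + 162.95 = 2657.95
RR3 = 1121 / 2657.95 = 0.4218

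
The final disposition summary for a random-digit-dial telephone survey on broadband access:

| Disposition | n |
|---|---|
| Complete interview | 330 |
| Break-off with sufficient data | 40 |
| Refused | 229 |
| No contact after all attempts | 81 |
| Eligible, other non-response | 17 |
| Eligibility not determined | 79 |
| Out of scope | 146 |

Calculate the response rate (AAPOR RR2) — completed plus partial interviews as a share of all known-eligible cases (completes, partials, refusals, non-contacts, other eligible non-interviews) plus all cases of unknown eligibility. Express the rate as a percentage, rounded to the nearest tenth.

Top → 330 + 40 = 370
Denominator → 330 + 40 + 229 + 81 + 17 + 79 = 776
RR2 = 370 / 776 = 0.4768

47.7%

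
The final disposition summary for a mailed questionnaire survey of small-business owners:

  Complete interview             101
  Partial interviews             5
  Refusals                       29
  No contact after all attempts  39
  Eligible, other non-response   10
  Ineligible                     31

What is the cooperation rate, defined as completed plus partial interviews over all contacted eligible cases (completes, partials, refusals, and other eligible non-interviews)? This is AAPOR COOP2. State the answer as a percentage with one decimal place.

73.1%

Top → 101 + 5 = 106
Base → 101 + 5 + 29 + 10 = 145
COOP2 = 106 / 145 = 0.7310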